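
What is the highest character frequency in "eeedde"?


Input: eeedde
Character counts:
  'd': 2
  'e': 4
Maximum frequency: 4

4


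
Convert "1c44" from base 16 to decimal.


Input: "1c44" in base 16
Positional expansion:
  Digit '1' (value 1) x 16^3 = 4096
  Digit 'c' (value 12) x 16^2 = 3072
  Digit '4' (value 4) x 16^1 = 64
  Digit '4' (value 4) x 16^0 = 4
Sum = 7236

7236


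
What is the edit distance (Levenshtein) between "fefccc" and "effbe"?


Computing edit distance: "fefccc" -> "effbe"
DP table:
           e    f    f    b    e
      0    1    2    3    4    5
  f   1    1    1    2    3    4
  e   2    1    2    2    3    3
  f   3    2    1    2    3    4
  c   4    3    2    2    3    4
  c   5    4    3    3    3    4
  c   6    5    4    4    4    4
Edit distance = dp[6][5] = 4

4


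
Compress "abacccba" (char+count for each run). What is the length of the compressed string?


Input: abacccba
Runs:
  'a' x 1 => "a1"
  'b' x 1 => "b1"
  'a' x 1 => "a1"
  'c' x 3 => "c3"
  'b' x 1 => "b1"
  'a' x 1 => "a1"
Compressed: "a1b1a1c3b1a1"
Compressed length: 12

12


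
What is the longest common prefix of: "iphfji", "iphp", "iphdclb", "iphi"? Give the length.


Words: iphfji, iphp, iphdclb, iphi
  Position 0: all 'i' => match
  Position 1: all 'p' => match
  Position 2: all 'h' => match
  Position 3: ('f', 'p', 'd', 'i') => mismatch, stop
LCP = "iph" (length 3)

3


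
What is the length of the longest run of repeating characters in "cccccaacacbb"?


Input: "cccccaacacbb"
Scanning for longest run:
  Position 1 ('c'): continues run of 'c', length=2
  Position 2 ('c'): continues run of 'c', length=3
  Position 3 ('c'): continues run of 'c', length=4
  Position 4 ('c'): continues run of 'c', length=5
  Position 5 ('a'): new char, reset run to 1
  Position 6 ('a'): continues run of 'a', length=2
  Position 7 ('c'): new char, reset run to 1
  Position 8 ('a'): new char, reset run to 1
  Position 9 ('c'): new char, reset run to 1
  Position 10 ('b'): new char, reset run to 1
  Position 11 ('b'): continues run of 'b', length=2
Longest run: 'c' with length 5

5


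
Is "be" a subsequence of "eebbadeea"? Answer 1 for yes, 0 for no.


Check if "be" is a subsequence of "eebbadeea"
Greedy scan:
  Position 0 ('e'): no match needed
  Position 1 ('e'): no match needed
  Position 2 ('b'): matches sub[0] = 'b'
  Position 3 ('b'): no match needed
  Position 4 ('a'): no match needed
  Position 5 ('d'): no match needed
  Position 6 ('e'): matches sub[1] = 'e'
  Position 7 ('e'): no match needed
  Position 8 ('a'): no match needed
All 2 characters matched => is a subsequence

1


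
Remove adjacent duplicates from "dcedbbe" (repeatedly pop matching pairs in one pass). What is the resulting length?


Input: dcedbbe
Stack-based adjacent duplicate removal:
  Read 'd': push. Stack: d
  Read 'c': push. Stack: dc
  Read 'e': push. Stack: dce
  Read 'd': push. Stack: dced
  Read 'b': push. Stack: dcedb
  Read 'b': matches stack top 'b' => pop. Stack: dced
  Read 'e': push. Stack: dcede
Final stack: "dcede" (length 5)

5


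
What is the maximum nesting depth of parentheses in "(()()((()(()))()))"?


Input: "(()()((()(()))()))"
Tracking depth:
  Position 0 '(': depth becomes 1
  Position 1 '(': depth becomes 2
  Position 2 ')': depth becomes 1
  Position 3 '(': depth becomes 2
  Position 4 ')': depth becomes 1
  Position 5 '(': depth becomes 2
  Position 6 '(': depth becomes 3
  Position 7 '(': depth becomes 4
  Position 8 ')': depth becomes 3
  Position 9 '(': depth becomes 4
  Position 10 '(': depth becomes 5
  Position 11 ')': depth becomes 4
  Position 12 ')': depth becomes 3
  Position 13 ')': depth becomes 2
  Position 14 '(': depth becomes 3
  Position 15 ')': depth becomes 2
  Position 16 ')': depth becomes 1
  Position 17 ')': depth becomes 0
Maximum depth reached: 5

5


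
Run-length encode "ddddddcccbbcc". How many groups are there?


Input: ddddddcccbbcc
Scanning for consecutive runs:
  Group 1: 'd' x 6 (positions 0-5)
  Group 2: 'c' x 3 (positions 6-8)
  Group 3: 'b' x 2 (positions 9-10)
  Group 4: 'c' x 2 (positions 11-12)
Total groups: 4

4


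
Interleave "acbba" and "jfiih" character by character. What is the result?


Interleaving "acbba" and "jfiih":
  Position 0: 'a' from first, 'j' from second => "aj"
  Position 1: 'c' from first, 'f' from second => "cf"
  Position 2: 'b' from first, 'i' from second => "bi"
  Position 3: 'b' from first, 'i' from second => "bi"
  Position 4: 'a' from first, 'h' from second => "ah"
Result: ajcfbibiah

ajcfbibiah


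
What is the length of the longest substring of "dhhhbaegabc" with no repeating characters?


Input: "dhhhbaegabc"
Sliding window (track last position of each char):
  Position 0 ('d'): window [0,0] length 1 -- new best
  Position 1 ('h'): window [0,1] length 2 -- new best
  Position 2 ('h'): repeat (last at 1), move window start to 2
  Position 2 ('h'): window [2,2] length 1
  Position 3 ('h'): repeat (last at 2), move window start to 3
  Position 3 ('h'): window [3,3] length 1
  Position 4 ('b'): window [3,4] length 2
  Position 5 ('a'): window [3,5] length 3 -- new best
  Position 6 ('e'): window [3,6] length 4 -- new best
  Position 7 ('g'): window [3,7] length 5 -- new best
  Position 8 ('a'): repeat (last at 5), move window start to 6
  Position 8 ('a'): window [6,8] length 3
  Position 9 ('b'): window [6,9] length 4
  Position 10 ('c'): window [6,10] length 5
Longest substring with no repeats: "hbaeg" with length 5

5


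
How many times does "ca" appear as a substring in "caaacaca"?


Searching for "ca" in "caaacaca"
Scanning each position:
  Position 0: "ca" => MATCH
  Position 1: "aa" => no
  Position 2: "aa" => no
  Position 3: "ac" => no
  Position 4: "ca" => MATCH
  Position 5: "ac" => no
  Position 6: "ca" => MATCH
Total occurrences: 3

3


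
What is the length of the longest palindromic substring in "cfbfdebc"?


Input: "cfbfdebc"
Checking substrings for palindromes:
  [1:4] "fbf" (len 3) => palindrome
Longest palindromic substring: "fbf" with length 3

3


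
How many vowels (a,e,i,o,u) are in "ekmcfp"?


Input: ekmcfp
Checking each character:
  'e' at position 0: vowel (running total: 1)
  'k' at position 1: consonant
  'm' at position 2: consonant
  'c' at position 3: consonant
  'f' at position 4: consonant
  'p' at position 5: consonant
Total vowels: 1

1


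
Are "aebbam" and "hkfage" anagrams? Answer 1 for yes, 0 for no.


Strings: "aebbam", "hkfage"
Sorted first:  aabbem
Sorted second: aefghk
Differ at position 1: 'a' vs 'e' => not anagrams

0


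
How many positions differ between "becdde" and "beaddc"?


Comparing "becdde" and "beaddc" position by position:
  Position 0: 'b' vs 'b' => same
  Position 1: 'e' vs 'e' => same
  Position 2: 'c' vs 'a' => DIFFER
  Position 3: 'd' vs 'd' => same
  Position 4: 'd' vs 'd' => same
  Position 5: 'e' vs 'c' => DIFFER
Positions that differ: 2

2


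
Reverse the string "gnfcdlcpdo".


Input: gnfcdlcpdo
Reading characters right to left:
  Position 9: 'o'
  Position 8: 'd'
  Position 7: 'p'
  Position 6: 'c'
  Position 5: 'l'
  Position 4: 'd'
  Position 3: 'c'
  Position 2: 'f'
  Position 1: 'n'
  Position 0: 'g'
Reversed: odpcldcfng

odpcldcfng


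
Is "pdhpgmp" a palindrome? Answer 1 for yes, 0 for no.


Input: pdhpgmp
Reversed: pmgphdp
  Compare pos 0 ('p') with pos 6 ('p'): match
  Compare pos 1 ('d') with pos 5 ('m'): MISMATCH
  Compare pos 2 ('h') with pos 4 ('g'): MISMATCH
Result: not a palindrome

0


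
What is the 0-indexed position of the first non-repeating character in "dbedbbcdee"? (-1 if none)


Input: dbedbbcdee
Character frequencies:
  'b': 3
  'c': 1
  'd': 3
  'e': 3
Scanning left to right for freq == 1:
  Position 0 ('d'): freq=3, skip
  Position 1 ('b'): freq=3, skip
  Position 2 ('e'): freq=3, skip
  Position 3 ('d'): freq=3, skip
  Position 4 ('b'): freq=3, skip
  Position 5 ('b'): freq=3, skip
  Position 6 ('c'): unique! => answer = 6

6


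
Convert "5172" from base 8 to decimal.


Input: "5172" in base 8
Positional expansion:
  Digit '5' (value 5) x 8^3 = 2560
  Digit '1' (value 1) x 8^2 = 64
  Digit '7' (value 7) x 8^1 = 56
  Digit '2' (value 2) x 8^0 = 2
Sum = 2682

2682


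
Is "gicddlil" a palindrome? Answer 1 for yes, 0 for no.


Input: gicddlil
Reversed: lilddcig
  Compare pos 0 ('g') with pos 7 ('l'): MISMATCH
  Compare pos 1 ('i') with pos 6 ('i'): match
  Compare pos 2 ('c') with pos 5 ('l'): MISMATCH
  Compare pos 3 ('d') with pos 4 ('d'): match
Result: not a palindrome

0


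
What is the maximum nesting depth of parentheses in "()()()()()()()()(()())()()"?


Input: "()()()()()()()()(()())()()"
Tracking depth:
  Position 0 '(': depth becomes 1
  Position 1 ')': depth becomes 0
  Position 2 '(': depth becomes 1
  Position 3 ')': depth becomes 0
  Position 4 '(': depth becomes 1
  Position 5 ')': depth becomes 0
  Position 6 '(': depth becomes 1
  Position 7 ')': depth becomes 0
  Position 8 '(': depth becomes 1
  Position 9 ')': depth becomes 0
  Position 10 '(': depth becomes 1
  Position 11 ')': depth becomes 0
  Position 12 '(': depth becomes 1
  Position 13 ')': depth becomes 0
  Position 14 '(': depth becomes 1
  Position 15 ')': depth becomes 0
  Position 16 '(': depth becomes 1
  Position 17 '(': depth becomes 2
  Position 18 ')': depth becomes 1
  Position 19 '(': depth becomes 2
  Position 20 ')': depth becomes 1
  Position 21 ')': depth becomes 0
  Position 22 '(': depth becomes 1
  Position 23 ')': depth becomes 0
  Position 24 '(': depth becomes 1
  Position 25 ')': depth becomes 0
Maximum depth reached: 2

2


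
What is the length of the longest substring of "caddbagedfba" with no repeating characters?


Input: "caddbagedfba"
Sliding window (track last position of each char):
  Position 0 ('c'): window [0,0] length 1 -- new best
  Position 1 ('a'): window [0,1] length 2 -- new best
  Position 2 ('d'): window [0,2] length 3 -- new best
  Position 3 ('d'): repeat (last at 2), move window start to 3
  Position 3 ('d'): window [3,3] length 1
  Position 4 ('b'): window [3,4] length 2
  Position 5 ('a'): window [3,5] length 3
  Position 6 ('g'): window [3,6] length 4 -- new best
  Position 7 ('e'): window [3,7] length 5 -- new best
  Position 8 ('d'): repeat (last at 3), move window start to 4
  Position 8 ('d'): window [4,8] length 5
  Position 9 ('f'): window [4,9] length 6 -- new best
  Position 10 ('b'): repeat (last at 4), move window start to 5
  Position 10 ('b'): window [5,10] length 6
  Position 11 ('a'): repeat (last at 5), move window start to 6
  Position 11 ('a'): window [6,11] length 6
Longest substring with no repeats: "bagedf" with length 6

6


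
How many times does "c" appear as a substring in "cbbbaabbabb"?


Searching for "c" in "cbbbaabbabb"
Scanning each position:
  Position 0: "c" => MATCH
  Position 1: "b" => no
  Position 2: "b" => no
  Position 3: "b" => no
  Position 4: "a" => no
  Position 5: "a" => no
  Position 6: "b" => no
  Position 7: "b" => no
  Position 8: "a" => no
  Position 9: "b" => no
  Position 10: "b" => no
Total occurrences: 1

1


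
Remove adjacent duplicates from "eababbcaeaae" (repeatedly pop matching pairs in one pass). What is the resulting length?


Input: eababbcaeaae
Stack-based adjacent duplicate removal:
  Read 'e': push. Stack: e
  Read 'a': push. Stack: ea
  Read 'b': push. Stack: eab
  Read 'a': push. Stack: eaba
  Read 'b': push. Stack: eabab
  Read 'b': matches stack top 'b' => pop. Stack: eaba
  Read 'c': push. Stack: eabac
  Read 'a': push. Stack: eabaca
  Read 'e': push. Stack: eabacae
  Read 'a': push. Stack: eabacaea
  Read 'a': matches stack top 'a' => pop. Stack: eabacae
  Read 'e': matches stack top 'e' => pop. Stack: eabaca
Final stack: "eabaca" (length 6)

6


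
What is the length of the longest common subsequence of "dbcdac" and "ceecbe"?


LCS of "dbcdac" and "ceecbe"
DP table:
           c    e    e    c    b    e
      0    0    0    0    0    0    0
  d   0    0    0    0    0    0    0
  b   0    0    0    0    0    1    1
  c   0    1    1    1    1    1    1
  d   0    1    1    1    1    1    1
  a   0    1    1    1    1    1    1
  c   0    1    1    1    2    2    2
LCS length = dp[6][6] = 2

2


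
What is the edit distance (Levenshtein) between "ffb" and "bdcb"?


Computing edit distance: "ffb" -> "bdcb"
DP table:
           b    d    c    b
      0    1    2    3    4
  f   1    1    2    3    4
  f   2    2    2    3    4
  b   3    2    3    3    3
Edit distance = dp[3][4] = 3

3


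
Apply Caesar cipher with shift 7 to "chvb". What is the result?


Caesar cipher: shift "chvb" by 7
  'c' (pos 2) + 7 = pos 9 = 'j'
  'h' (pos 7) + 7 = pos 14 = 'o'
  'v' (pos 21) + 7 = pos 2 = 'c'
  'b' (pos 1) + 7 = pos 8 = 'i'
Result: joci

joci


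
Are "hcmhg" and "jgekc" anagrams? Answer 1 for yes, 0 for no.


Strings: "hcmhg", "jgekc"
Sorted first:  cghhm
Sorted second: cegjk
Differ at position 1: 'g' vs 'e' => not anagrams

0


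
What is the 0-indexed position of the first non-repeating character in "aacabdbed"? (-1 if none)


Input: aacabdbed
Character frequencies:
  'a': 3
  'b': 2
  'c': 1
  'd': 2
  'e': 1
Scanning left to right for freq == 1:
  Position 0 ('a'): freq=3, skip
  Position 1 ('a'): freq=3, skip
  Position 2 ('c'): unique! => answer = 2

2


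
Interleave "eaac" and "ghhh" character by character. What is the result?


Interleaving "eaac" and "ghhh":
  Position 0: 'e' from first, 'g' from second => "eg"
  Position 1: 'a' from first, 'h' from second => "ah"
  Position 2: 'a' from first, 'h' from second => "ah"
  Position 3: 'c' from first, 'h' from second => "ch"
Result: egahahch

egahahch


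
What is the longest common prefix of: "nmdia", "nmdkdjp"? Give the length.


Words: nmdia, nmdkdjp
  Position 0: all 'n' => match
  Position 1: all 'm' => match
  Position 2: all 'd' => match
  Position 3: ('i', 'k') => mismatch, stop
LCP = "nmd" (length 3)

3


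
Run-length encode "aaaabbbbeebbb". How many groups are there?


Input: aaaabbbbeebbb
Scanning for consecutive runs:
  Group 1: 'a' x 4 (positions 0-3)
  Group 2: 'b' x 4 (positions 4-7)
  Group 3: 'e' x 2 (positions 8-9)
  Group 4: 'b' x 3 (positions 10-12)
Total groups: 4

4


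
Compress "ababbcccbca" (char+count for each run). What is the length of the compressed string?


Input: ababbcccbca
Runs:
  'a' x 1 => "a1"
  'b' x 1 => "b1"
  'a' x 1 => "a1"
  'b' x 2 => "b2"
  'c' x 3 => "c3"
  'b' x 1 => "b1"
  'c' x 1 => "c1"
  'a' x 1 => "a1"
Compressed: "a1b1a1b2c3b1c1a1"
Compressed length: 16

16


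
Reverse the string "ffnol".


Input: ffnol
Reading characters right to left:
  Position 4: 'l'
  Position 3: 'o'
  Position 2: 'n'
  Position 1: 'f'
  Position 0: 'f'
Reversed: lonff

lonff


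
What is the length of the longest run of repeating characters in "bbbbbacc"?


Input: "bbbbbacc"
Scanning for longest run:
  Position 1 ('b'): continues run of 'b', length=2
  Position 2 ('b'): continues run of 'b', length=3
  Position 3 ('b'): continues run of 'b', length=4
  Position 4 ('b'): continues run of 'b', length=5
  Position 5 ('a'): new char, reset run to 1
  Position 6 ('c'): new char, reset run to 1
  Position 7 ('c'): continues run of 'c', length=2
Longest run: 'b' with length 5

5


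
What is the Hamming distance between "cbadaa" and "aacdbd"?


Comparing "cbadaa" and "aacdbd" position by position:
  Position 0: 'c' vs 'a' => differ
  Position 1: 'b' vs 'a' => differ
  Position 2: 'a' vs 'c' => differ
  Position 3: 'd' vs 'd' => same
  Position 4: 'a' vs 'b' => differ
  Position 5: 'a' vs 'd' => differ
Total differences (Hamming distance): 5

5


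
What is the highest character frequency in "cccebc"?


Input: cccebc
Character counts:
  'b': 1
  'c': 4
  'e': 1
Maximum frequency: 4

4


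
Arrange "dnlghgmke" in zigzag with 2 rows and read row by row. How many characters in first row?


Zigzag "dnlghgmke" into 2 rows:
Placing characters:
  'd' => row 0
  'n' => row 1
  'l' => row 0
  'g' => row 1
  'h' => row 0
  'g' => row 1
  'm' => row 0
  'k' => row 1
  'e' => row 0
Rows:
  Row 0: "dlhme"
  Row 1: "nggk"
First row length: 5

5


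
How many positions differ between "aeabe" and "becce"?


Comparing "aeabe" and "becce" position by position:
  Position 0: 'a' vs 'b' => DIFFER
  Position 1: 'e' vs 'e' => same
  Position 2: 'a' vs 'c' => DIFFER
  Position 3: 'b' vs 'c' => DIFFER
  Position 4: 'e' vs 'e' => same
Positions that differ: 3

3


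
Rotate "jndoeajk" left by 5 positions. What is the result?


Input: "jndoeajk", rotate left by 5
First 5 characters: "jndoe"
Remaining characters: "ajk"
Concatenate remaining + first: "ajk" + "jndoe" = "ajkjndoe"

ajkjndoe


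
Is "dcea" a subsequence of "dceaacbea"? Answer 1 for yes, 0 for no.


Check if "dcea" is a subsequence of "dceaacbea"
Greedy scan:
  Position 0 ('d'): matches sub[0] = 'd'
  Position 1 ('c'): matches sub[1] = 'c'
  Position 2 ('e'): matches sub[2] = 'e'
  Position 3 ('a'): matches sub[3] = 'a'
  Position 4 ('a'): no match needed
  Position 5 ('c'): no match needed
  Position 6 ('b'): no match needed
  Position 7 ('e'): no match needed
  Position 8 ('a'): no match needed
All 4 characters matched => is a subsequence

1


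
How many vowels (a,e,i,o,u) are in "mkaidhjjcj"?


Input: mkaidhjjcj
Checking each character:
  'm' at position 0: consonant
  'k' at position 1: consonant
  'a' at position 2: vowel (running total: 1)
  'i' at position 3: vowel (running total: 2)
  'd' at position 4: consonant
  'h' at position 5: consonant
  'j' at position 6: consonant
  'j' at position 7: consonant
  'c' at position 8: consonant
  'j' at position 9: consonant
Total vowels: 2

2


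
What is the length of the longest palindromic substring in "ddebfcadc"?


Input: "ddebfcadc"
Checking substrings for palindromes:
  [0:2] "dd" (len 2) => palindrome
Longest palindromic substring: "dd" with length 2

2


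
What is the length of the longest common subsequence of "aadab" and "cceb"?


LCS of "aadab" and "cceb"
DP table:
           c    c    e    b
      0    0    0    0    0
  a   0    0    0    0    0
  a   0    0    0    0    0
  d   0    0    0    0    0
  a   0    0    0    0    0
  b   0    0    0    0    1
LCS length = dp[5][4] = 1

1


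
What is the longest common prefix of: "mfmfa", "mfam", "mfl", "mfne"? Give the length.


Words: mfmfa, mfam, mfl, mfne
  Position 0: all 'm' => match
  Position 1: all 'f' => match
  Position 2: ('m', 'a', 'l', 'n') => mismatch, stop
LCP = "mf" (length 2)

2


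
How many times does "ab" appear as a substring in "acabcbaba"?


Searching for "ab" in "acabcbaba"
Scanning each position:
  Position 0: "ac" => no
  Position 1: "ca" => no
  Position 2: "ab" => MATCH
  Position 3: "bc" => no
  Position 4: "cb" => no
  Position 5: "ba" => no
  Position 6: "ab" => MATCH
  Position 7: "ba" => no
Total occurrences: 2

2


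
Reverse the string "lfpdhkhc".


Input: lfpdhkhc
Reading characters right to left:
  Position 7: 'c'
  Position 6: 'h'
  Position 5: 'k'
  Position 4: 'h'
  Position 3: 'd'
  Position 2: 'p'
  Position 1: 'f'
  Position 0: 'l'
Reversed: chkhdpfl

chkhdpfl


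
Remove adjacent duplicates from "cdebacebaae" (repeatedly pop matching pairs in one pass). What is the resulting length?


Input: cdebacebaae
Stack-based adjacent duplicate removal:
  Read 'c': push. Stack: c
  Read 'd': push. Stack: cd
  Read 'e': push. Stack: cde
  Read 'b': push. Stack: cdeb
  Read 'a': push. Stack: cdeba
  Read 'c': push. Stack: cdebac
  Read 'e': push. Stack: cdebace
  Read 'b': push. Stack: cdebaceb
  Read 'a': push. Stack: cdebaceba
  Read 'a': matches stack top 'a' => pop. Stack: cdebaceb
  Read 'e': push. Stack: cdebacebe
Final stack: "cdebacebe" (length 9)

9


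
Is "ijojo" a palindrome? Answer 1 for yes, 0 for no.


Input: ijojo
Reversed: ojoji
  Compare pos 0 ('i') with pos 4 ('o'): MISMATCH
  Compare pos 1 ('j') with pos 3 ('j'): match
Result: not a palindrome

0


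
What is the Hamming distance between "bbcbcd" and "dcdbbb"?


Comparing "bbcbcd" and "dcdbbb" position by position:
  Position 0: 'b' vs 'd' => differ
  Position 1: 'b' vs 'c' => differ
  Position 2: 'c' vs 'd' => differ
  Position 3: 'b' vs 'b' => same
  Position 4: 'c' vs 'b' => differ
  Position 5: 'd' vs 'b' => differ
Total differences (Hamming distance): 5

5


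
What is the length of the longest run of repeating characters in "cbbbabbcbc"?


Input: "cbbbabbcbc"
Scanning for longest run:
  Position 1 ('b'): new char, reset run to 1
  Position 2 ('b'): continues run of 'b', length=2
  Position 3 ('b'): continues run of 'b', length=3
  Position 4 ('a'): new char, reset run to 1
  Position 5 ('b'): new char, reset run to 1
  Position 6 ('b'): continues run of 'b', length=2
  Position 7 ('c'): new char, reset run to 1
  Position 8 ('b'): new char, reset run to 1
  Position 9 ('c'): new char, reset run to 1
Longest run: 'b' with length 3

3


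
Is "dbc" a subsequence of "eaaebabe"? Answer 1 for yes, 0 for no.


Check if "dbc" is a subsequence of "eaaebabe"
Greedy scan:
  Position 0 ('e'): no match needed
  Position 1 ('a'): no match needed
  Position 2 ('a'): no match needed
  Position 3 ('e'): no match needed
  Position 4 ('b'): no match needed
  Position 5 ('a'): no match needed
  Position 6 ('b'): no match needed
  Position 7 ('e'): no match needed
Only matched 0/3 characters => not a subsequence

0


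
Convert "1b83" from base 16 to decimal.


Input: "1b83" in base 16
Positional expansion:
  Digit '1' (value 1) x 16^3 = 4096
  Digit 'b' (value 11) x 16^2 = 2816
  Digit '8' (value 8) x 16^1 = 128
  Digit '3' (value 3) x 16^0 = 3
Sum = 7043

7043


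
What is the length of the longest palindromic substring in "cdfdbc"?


Input: "cdfdbc"
Checking substrings for palindromes:
  [1:4] "dfd" (len 3) => palindrome
Longest palindromic substring: "dfd" with length 3

3


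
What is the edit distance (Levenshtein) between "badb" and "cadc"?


Computing edit distance: "badb" -> "cadc"
DP table:
           c    a    d    c
      0    1    2    3    4
  b   1    1    2    3    4
  a   2    2    1    2    3
  d   3    3    2    1    2
  b   4    4    3    2    2
Edit distance = dp[4][4] = 2

2


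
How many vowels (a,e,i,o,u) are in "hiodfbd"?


Input: hiodfbd
Checking each character:
  'h' at position 0: consonant
  'i' at position 1: vowel (running total: 1)
  'o' at position 2: vowel (running total: 2)
  'd' at position 3: consonant
  'f' at position 4: consonant
  'b' at position 5: consonant
  'd' at position 6: consonant
Total vowels: 2

2


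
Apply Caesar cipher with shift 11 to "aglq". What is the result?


Caesar cipher: shift "aglq" by 11
  'a' (pos 0) + 11 = pos 11 = 'l'
  'g' (pos 6) + 11 = pos 17 = 'r'
  'l' (pos 11) + 11 = pos 22 = 'w'
  'q' (pos 16) + 11 = pos 1 = 'b'
Result: lrwb

lrwb


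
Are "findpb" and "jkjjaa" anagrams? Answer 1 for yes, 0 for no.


Strings: "findpb", "jkjjaa"
Sorted first:  bdfinp
Sorted second: aajjjk
Differ at position 0: 'b' vs 'a' => not anagrams

0


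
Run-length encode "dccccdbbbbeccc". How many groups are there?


Input: dccccdbbbbeccc
Scanning for consecutive runs:
  Group 1: 'd' x 1 (positions 0-0)
  Group 2: 'c' x 4 (positions 1-4)
  Group 3: 'd' x 1 (positions 5-5)
  Group 4: 'b' x 4 (positions 6-9)
  Group 5: 'e' x 1 (positions 10-10)
  Group 6: 'c' x 3 (positions 11-13)
Total groups: 6

6


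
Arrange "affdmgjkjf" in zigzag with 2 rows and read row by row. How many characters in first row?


Zigzag "affdmgjkjf" into 2 rows:
Placing characters:
  'a' => row 0
  'f' => row 1
  'f' => row 0
  'd' => row 1
  'm' => row 0
  'g' => row 1
  'j' => row 0
  'k' => row 1
  'j' => row 0
  'f' => row 1
Rows:
  Row 0: "afmjj"
  Row 1: "fdgkf"
First row length: 5

5


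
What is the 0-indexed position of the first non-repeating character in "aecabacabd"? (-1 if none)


Input: aecabacabd
Character frequencies:
  'a': 4
  'b': 2
  'c': 2
  'd': 1
  'e': 1
Scanning left to right for freq == 1:
  Position 0 ('a'): freq=4, skip
  Position 1 ('e'): unique! => answer = 1

1


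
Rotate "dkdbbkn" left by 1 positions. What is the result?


Input: "dkdbbkn", rotate left by 1
First 1 characters: "d"
Remaining characters: "kdbbkn"
Concatenate remaining + first: "kdbbkn" + "d" = "kdbbknd"

kdbbknd


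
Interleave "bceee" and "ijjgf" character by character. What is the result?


Interleaving "bceee" and "ijjgf":
  Position 0: 'b' from first, 'i' from second => "bi"
  Position 1: 'c' from first, 'j' from second => "cj"
  Position 2: 'e' from first, 'j' from second => "ej"
  Position 3: 'e' from first, 'g' from second => "eg"
  Position 4: 'e' from first, 'f' from second => "ef"
Result: bicjejegef

bicjejegef


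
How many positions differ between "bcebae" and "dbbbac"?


Comparing "bcebae" and "dbbbac" position by position:
  Position 0: 'b' vs 'd' => DIFFER
  Position 1: 'c' vs 'b' => DIFFER
  Position 2: 'e' vs 'b' => DIFFER
  Position 3: 'b' vs 'b' => same
  Position 4: 'a' vs 'a' => same
  Position 5: 'e' vs 'c' => DIFFER
Positions that differ: 4

4


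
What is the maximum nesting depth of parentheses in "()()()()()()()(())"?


Input: "()()()()()()()(())"
Tracking depth:
  Position 0 '(': depth becomes 1
  Position 1 ')': depth becomes 0
  Position 2 '(': depth becomes 1
  Position 3 ')': depth becomes 0
  Position 4 '(': depth becomes 1
  Position 5 ')': depth becomes 0
  Position 6 '(': depth becomes 1
  Position 7 ')': depth becomes 0
  Position 8 '(': depth becomes 1
  Position 9 ')': depth becomes 0
  Position 10 '(': depth becomes 1
  Position 11 ')': depth becomes 0
  Position 12 '(': depth becomes 1
  Position 13 ')': depth becomes 0
  Position 14 '(': depth becomes 1
  Position 15 '(': depth becomes 2
  Position 16 ')': depth becomes 1
  Position 17 ')': depth becomes 0
Maximum depth reached: 2

2


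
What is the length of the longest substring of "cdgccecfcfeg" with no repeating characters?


Input: "cdgccecfcfeg"
Sliding window (track last position of each char):
  Position 0 ('c'): window [0,0] length 1 -- new best
  Position 1 ('d'): window [0,1] length 2 -- new best
  Position 2 ('g'): window [0,2] length 3 -- new best
  Position 3 ('c'): repeat (last at 0), move window start to 1
  Position 3 ('c'): window [1,3] length 3
  Position 4 ('c'): repeat (last at 3), move window start to 4
  Position 4 ('c'): window [4,4] length 1
  Position 5 ('e'): window [4,5] length 2
  Position 6 ('c'): repeat (last at 4), move window start to 5
  Position 6 ('c'): window [5,6] length 2
  Position 7 ('f'): window [5,7] length 3
  Position 8 ('c'): repeat (last at 6), move window start to 7
  Position 8 ('c'): window [7,8] length 2
  Position 9 ('f'): repeat (last at 7), move window start to 8
  Position 9 ('f'): window [8,9] length 2
  Position 10 ('e'): window [8,10] length 3
  Position 11 ('g'): window [8,11] length 4 -- new best
Longest substring with no repeats: "cfeg" with length 4

4


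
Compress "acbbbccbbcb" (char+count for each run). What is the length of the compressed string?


Input: acbbbccbbcb
Runs:
  'a' x 1 => "a1"
  'c' x 1 => "c1"
  'b' x 3 => "b3"
  'c' x 2 => "c2"
  'b' x 2 => "b2"
  'c' x 1 => "c1"
  'b' x 1 => "b1"
Compressed: "a1c1b3c2b2c1b1"
Compressed length: 14

14


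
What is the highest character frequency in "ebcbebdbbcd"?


Input: ebcbebdbbcd
Character counts:
  'b': 5
  'c': 2
  'd': 2
  'e': 2
Maximum frequency: 5

5


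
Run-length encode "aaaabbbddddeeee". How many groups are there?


Input: aaaabbbddddeeee
Scanning for consecutive runs:
  Group 1: 'a' x 4 (positions 0-3)
  Group 2: 'b' x 3 (positions 4-6)
  Group 3: 'd' x 4 (positions 7-10)
  Group 4: 'e' x 4 (positions 11-14)
Total groups: 4

4


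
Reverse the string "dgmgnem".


Input: dgmgnem
Reading characters right to left:
  Position 6: 'm'
  Position 5: 'e'
  Position 4: 'n'
  Position 3: 'g'
  Position 2: 'm'
  Position 1: 'g'
  Position 0: 'd'
Reversed: mengmgd

mengmgd


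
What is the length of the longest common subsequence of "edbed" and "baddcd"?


LCS of "edbed" and "baddcd"
DP table:
           b    a    d    d    c    d
      0    0    0    0    0    0    0
  e   0    0    0    0    0    0    0
  d   0    0    0    1    1    1    1
  b   0    1    1    1    1    1    1
  e   0    1    1    1    1    1    1
  d   0    1    1    2    2    2    2
LCS length = dp[5][6] = 2

2


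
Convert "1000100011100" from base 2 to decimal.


Input: "1000100011100" in base 2
Positional expansion:
  Digit '1' (value 1) x 2^12 = 4096
  Digit '0' (value 0) x 2^11 = 0
  Digit '0' (value 0) x 2^10 = 0
  Digit '0' (value 0) x 2^9 = 0
  Digit '1' (value 1) x 2^8 = 256
  Digit '0' (value 0) x 2^7 = 0
  Digit '0' (value 0) x 2^6 = 0
  Digit '0' (value 0) x 2^5 = 0
  Digit '1' (value 1) x 2^4 = 16
  Digit '1' (value 1) x 2^3 = 8
  Digit '1' (value 1) x 2^2 = 4
  Digit '0' (value 0) x 2^1 = 0
  Digit '0' (value 0) x 2^0 = 0
Sum = 4380

4380


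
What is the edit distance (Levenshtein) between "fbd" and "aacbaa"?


Computing edit distance: "fbd" -> "aacbaa"
DP table:
           a    a    c    b    a    a
      0    1    2    3    4    5    6
  f   1    1    2    3    4    5    6
  b   2    2    2    3    3    4    5
  d   3    3    3    3    4    4    5
Edit distance = dp[3][6] = 5

5


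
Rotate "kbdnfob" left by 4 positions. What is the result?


Input: "kbdnfob", rotate left by 4
First 4 characters: "kbdn"
Remaining characters: "fob"
Concatenate remaining + first: "fob" + "kbdn" = "fobkbdn"

fobkbdn


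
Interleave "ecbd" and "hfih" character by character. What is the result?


Interleaving "ecbd" and "hfih":
  Position 0: 'e' from first, 'h' from second => "eh"
  Position 1: 'c' from first, 'f' from second => "cf"
  Position 2: 'b' from first, 'i' from second => "bi"
  Position 3: 'd' from first, 'h' from second => "dh"
Result: ehcfbidh

ehcfbidh


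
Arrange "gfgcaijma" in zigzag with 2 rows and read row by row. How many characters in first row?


Zigzag "gfgcaijma" into 2 rows:
Placing characters:
  'g' => row 0
  'f' => row 1
  'g' => row 0
  'c' => row 1
  'a' => row 0
  'i' => row 1
  'j' => row 0
  'm' => row 1
  'a' => row 0
Rows:
  Row 0: "ggaja"
  Row 1: "fcim"
First row length: 5

5


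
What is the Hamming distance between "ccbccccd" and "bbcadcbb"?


Comparing "ccbccccd" and "bbcadcbb" position by position:
  Position 0: 'c' vs 'b' => differ
  Position 1: 'c' vs 'b' => differ
  Position 2: 'b' vs 'c' => differ
  Position 3: 'c' vs 'a' => differ
  Position 4: 'c' vs 'd' => differ
  Position 5: 'c' vs 'c' => same
  Position 6: 'c' vs 'b' => differ
  Position 7: 'd' vs 'b' => differ
Total differences (Hamming distance): 7

7


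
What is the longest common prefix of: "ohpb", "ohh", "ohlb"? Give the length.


Words: ohpb, ohh, ohlb
  Position 0: all 'o' => match
  Position 1: all 'h' => match
  Position 2: ('p', 'h', 'l') => mismatch, stop
LCP = "oh" (length 2)

2


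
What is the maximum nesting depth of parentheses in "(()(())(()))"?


Input: "(()(())(()))"
Tracking depth:
  Position 0 '(': depth becomes 1
  Position 1 '(': depth becomes 2
  Position 2 ')': depth becomes 1
  Position 3 '(': depth becomes 2
  Position 4 '(': depth becomes 3
  Position 5 ')': depth becomes 2
  Position 6 ')': depth becomes 1
  Position 7 '(': depth becomes 2
  Position 8 '(': depth becomes 3
  Position 9 ')': depth becomes 2
  Position 10 ')': depth becomes 1
  Position 11 ')': depth becomes 0
Maximum depth reached: 3

3


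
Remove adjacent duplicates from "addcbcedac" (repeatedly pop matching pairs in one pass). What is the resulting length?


Input: addcbcedac
Stack-based adjacent duplicate removal:
  Read 'a': push. Stack: a
  Read 'd': push. Stack: ad
  Read 'd': matches stack top 'd' => pop. Stack: a
  Read 'c': push. Stack: ac
  Read 'b': push. Stack: acb
  Read 'c': push. Stack: acbc
  Read 'e': push. Stack: acbce
  Read 'd': push. Stack: acbced
  Read 'a': push. Stack: acbceda
  Read 'c': push. Stack: acbcedac
Final stack: "acbcedac" (length 8)

8


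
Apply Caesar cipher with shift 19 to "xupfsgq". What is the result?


Caesar cipher: shift "xupfsgq" by 19
  'x' (pos 23) + 19 = pos 16 = 'q'
  'u' (pos 20) + 19 = pos 13 = 'n'
  'p' (pos 15) + 19 = pos 8 = 'i'
  'f' (pos 5) + 19 = pos 24 = 'y'
  's' (pos 18) + 19 = pos 11 = 'l'
  'g' (pos 6) + 19 = pos 25 = 'z'
  'q' (pos 16) + 19 = pos 9 = 'j'
Result: qniylzj

qniylzj


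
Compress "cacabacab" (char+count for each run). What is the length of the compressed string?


Input: cacabacab
Runs:
  'c' x 1 => "c1"
  'a' x 1 => "a1"
  'c' x 1 => "c1"
  'a' x 1 => "a1"
  'b' x 1 => "b1"
  'a' x 1 => "a1"
  'c' x 1 => "c1"
  'a' x 1 => "a1"
  'b' x 1 => "b1"
Compressed: "c1a1c1a1b1a1c1a1b1"
Compressed length: 18

18


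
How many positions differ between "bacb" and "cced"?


Comparing "bacb" and "cced" position by position:
  Position 0: 'b' vs 'c' => DIFFER
  Position 1: 'a' vs 'c' => DIFFER
  Position 2: 'c' vs 'e' => DIFFER
  Position 3: 'b' vs 'd' => DIFFER
Positions that differ: 4

4


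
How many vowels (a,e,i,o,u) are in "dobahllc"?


Input: dobahllc
Checking each character:
  'd' at position 0: consonant
  'o' at position 1: vowel (running total: 1)
  'b' at position 2: consonant
  'a' at position 3: vowel (running total: 2)
  'h' at position 4: consonant
  'l' at position 5: consonant
  'l' at position 6: consonant
  'c' at position 7: consonant
Total vowels: 2

2


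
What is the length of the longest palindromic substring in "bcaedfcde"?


Input: "bcaedfcde"
Checking substrings for palindromes:
  No multi-char palindromic substrings found
Longest palindromic substring: "b" with length 1

1


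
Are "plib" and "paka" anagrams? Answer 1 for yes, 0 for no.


Strings: "plib", "paka"
Sorted first:  bilp
Sorted second: aakp
Differ at position 0: 'b' vs 'a' => not anagrams

0


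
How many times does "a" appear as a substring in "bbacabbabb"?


Searching for "a" in "bbacabbabb"
Scanning each position:
  Position 0: "b" => no
  Position 1: "b" => no
  Position 2: "a" => MATCH
  Position 3: "c" => no
  Position 4: "a" => MATCH
  Position 5: "b" => no
  Position 6: "b" => no
  Position 7: "a" => MATCH
  Position 8: "b" => no
  Position 9: "b" => no
Total occurrences: 3

3


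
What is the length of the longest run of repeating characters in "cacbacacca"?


Input: "cacbacacca"
Scanning for longest run:
  Position 1 ('a'): new char, reset run to 1
  Position 2 ('c'): new char, reset run to 1
  Position 3 ('b'): new char, reset run to 1
  Position 4 ('a'): new char, reset run to 1
  Position 5 ('c'): new char, reset run to 1
  Position 6 ('a'): new char, reset run to 1
  Position 7 ('c'): new char, reset run to 1
  Position 8 ('c'): continues run of 'c', length=2
  Position 9 ('a'): new char, reset run to 1
Longest run: 'c' with length 2

2


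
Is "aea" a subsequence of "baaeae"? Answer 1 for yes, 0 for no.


Check if "aea" is a subsequence of "baaeae"
Greedy scan:
  Position 0 ('b'): no match needed
  Position 1 ('a'): matches sub[0] = 'a'
  Position 2 ('a'): no match needed
  Position 3 ('e'): matches sub[1] = 'e'
  Position 4 ('a'): matches sub[2] = 'a'
  Position 5 ('e'): no match needed
All 3 characters matched => is a subsequence

1


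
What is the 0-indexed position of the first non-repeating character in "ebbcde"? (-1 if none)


Input: ebbcde
Character frequencies:
  'b': 2
  'c': 1
  'd': 1
  'e': 2
Scanning left to right for freq == 1:
  Position 0 ('e'): freq=2, skip
  Position 1 ('b'): freq=2, skip
  Position 2 ('b'): freq=2, skip
  Position 3 ('c'): unique! => answer = 3

3


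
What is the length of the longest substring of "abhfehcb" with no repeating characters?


Input: "abhfehcb"
Sliding window (track last position of each char):
  Position 0 ('a'): window [0,0] length 1 -- new best
  Position 1 ('b'): window [0,1] length 2 -- new best
  Position 2 ('h'): window [0,2] length 3 -- new best
  Position 3 ('f'): window [0,3] length 4 -- new best
  Position 4 ('e'): window [0,4] length 5 -- new best
  Position 5 ('h'): repeat (last at 2), move window start to 3
  Position 5 ('h'): window [3,5] length 3
  Position 6 ('c'): window [3,6] length 4
  Position 7 ('b'): window [3,7] length 5
Longest substring with no repeats: "abhfe" with length 5

5


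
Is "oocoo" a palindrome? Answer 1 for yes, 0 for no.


Input: oocoo
Reversed: oocoo
  Compare pos 0 ('o') with pos 4 ('o'): match
  Compare pos 1 ('o') with pos 3 ('o'): match
Result: palindrome

1


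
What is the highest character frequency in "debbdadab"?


Input: debbdadab
Character counts:
  'a': 2
  'b': 3
  'd': 3
  'e': 1
Maximum frequency: 3

3


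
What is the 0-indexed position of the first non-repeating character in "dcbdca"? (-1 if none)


Input: dcbdca
Character frequencies:
  'a': 1
  'b': 1
  'c': 2
  'd': 2
Scanning left to right for freq == 1:
  Position 0 ('d'): freq=2, skip
  Position 1 ('c'): freq=2, skip
  Position 2 ('b'): unique! => answer = 2

2


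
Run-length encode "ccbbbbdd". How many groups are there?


Input: ccbbbbdd
Scanning for consecutive runs:
  Group 1: 'c' x 2 (positions 0-1)
  Group 2: 'b' x 4 (positions 2-5)
  Group 3: 'd' x 2 (positions 6-7)
Total groups: 3

3


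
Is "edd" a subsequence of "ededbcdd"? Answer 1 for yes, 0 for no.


Check if "edd" is a subsequence of "ededbcdd"
Greedy scan:
  Position 0 ('e'): matches sub[0] = 'e'
  Position 1 ('d'): matches sub[1] = 'd'
  Position 2 ('e'): no match needed
  Position 3 ('d'): matches sub[2] = 'd'
  Position 4 ('b'): no match needed
  Position 5 ('c'): no match needed
  Position 6 ('d'): no match needed
  Position 7 ('d'): no match needed
All 3 characters matched => is a subsequence

1


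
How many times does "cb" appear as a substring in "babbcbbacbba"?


Searching for "cb" in "babbcbbacbba"
Scanning each position:
  Position 0: "ba" => no
  Position 1: "ab" => no
  Position 2: "bb" => no
  Position 3: "bc" => no
  Position 4: "cb" => MATCH
  Position 5: "bb" => no
  Position 6: "ba" => no
  Position 7: "ac" => no
  Position 8: "cb" => MATCH
  Position 9: "bb" => no
  Position 10: "ba" => no
Total occurrences: 2

2


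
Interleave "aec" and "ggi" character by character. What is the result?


Interleaving "aec" and "ggi":
  Position 0: 'a' from first, 'g' from second => "ag"
  Position 1: 'e' from first, 'g' from second => "eg"
  Position 2: 'c' from first, 'i' from second => "ci"
Result: agegci

agegci


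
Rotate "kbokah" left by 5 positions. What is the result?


Input: "kbokah", rotate left by 5
First 5 characters: "kboka"
Remaining characters: "h"
Concatenate remaining + first: "h" + "kboka" = "hkboka"

hkboka


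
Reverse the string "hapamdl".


Input: hapamdl
Reading characters right to left:
  Position 6: 'l'
  Position 5: 'd'
  Position 4: 'm'
  Position 3: 'a'
  Position 2: 'p'
  Position 1: 'a'
  Position 0: 'h'
Reversed: ldmapah

ldmapah


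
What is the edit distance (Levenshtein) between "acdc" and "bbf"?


Computing edit distance: "acdc" -> "bbf"
DP table:
           b    b    f
      0    1    2    3
  a   1    1    2    3
  c   2    2    2    3
  d   3    3    3    3
  c   4    4    4    4
Edit distance = dp[4][3] = 4

4


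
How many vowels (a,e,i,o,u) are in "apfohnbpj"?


Input: apfohnbpj
Checking each character:
  'a' at position 0: vowel (running total: 1)
  'p' at position 1: consonant
  'f' at position 2: consonant
  'o' at position 3: vowel (running total: 2)
  'h' at position 4: consonant
  'n' at position 5: consonant
  'b' at position 6: consonant
  'p' at position 7: consonant
  'j' at position 8: consonant
Total vowels: 2

2


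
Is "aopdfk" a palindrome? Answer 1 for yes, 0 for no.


Input: aopdfk
Reversed: kfdpoa
  Compare pos 0 ('a') with pos 5 ('k'): MISMATCH
  Compare pos 1 ('o') with pos 4 ('f'): MISMATCH
  Compare pos 2 ('p') with pos 3 ('d'): MISMATCH
Result: not a palindrome

0
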